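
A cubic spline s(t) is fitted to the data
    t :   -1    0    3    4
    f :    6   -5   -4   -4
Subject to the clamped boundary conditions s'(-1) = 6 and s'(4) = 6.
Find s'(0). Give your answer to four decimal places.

Let M_i = s''(x_i). Step sizes h_i = 1, 3, 1; slopes of the chords Δ_i = (y_(i+1) - y_i)/h_i = -11, 1/3, 0.
  1·M_0 + 8·M_1 + 3·M_2 = 6(Δ_1 - Δ_0) = 68
  3·M_1 + 8·M_2 + 1·M_3 = 6(Δ_2 - Δ_1) = -2
Clamped end conditions give two more equations: 2h_0·M_0 + h_0·M_1 = 6(Δ_0 - s'(-1)) = -102 and h_2·M_2 + 2h_2·M_3 = 6(s'(4) - Δ_2) = 36.
Solving the tridiagonal system: M_0 = -3848/63, M_1 = 1270/63, M_2 = -676/63, M_3 = 1472/63.
On [0, 3], s'(t) = b_1 + 2c_1·t + 3d_1·t² with b_1 = Δ_1 - h_1(2M_1 + M_2)/6 = -911/63, c_1 = M_1/2 = 635/63, d_1 = (M_2 - M_1)/(6h_1) = -139/81. So s'(0) = -911/63.

-14.4603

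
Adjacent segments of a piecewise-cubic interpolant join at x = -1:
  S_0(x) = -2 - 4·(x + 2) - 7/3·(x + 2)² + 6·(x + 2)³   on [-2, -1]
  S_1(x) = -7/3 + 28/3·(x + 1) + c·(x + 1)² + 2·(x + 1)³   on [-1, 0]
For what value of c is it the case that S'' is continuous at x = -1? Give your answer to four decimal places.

15.6667

S_0''(x) = -14/3 + 36·(x + 2), so S_0''(-1) = 94/3. On the right, S_1''(-1) = 2c, so c = 47/3.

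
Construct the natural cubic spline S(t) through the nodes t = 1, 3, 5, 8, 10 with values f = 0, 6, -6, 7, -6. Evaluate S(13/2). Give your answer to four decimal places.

-0.1933

With M_i denoting the second derivative at x_i, h_i = 2, 2, 3, 2, and Δ_i = (y_(i+1) − y_i)/h_i = 3, -6, 13/3, -13/2:
  2·M_0 + 8·M_1 + 2·M_2 = 6(Δ_1 - Δ_0) = -54
  2·M_1 + 10·M_2 + 3·M_3 = 6(Δ_2 - Δ_1) = 62
  3·M_2 + 10·M_3 + 2·M_4 = 6(Δ_3 - Δ_2) = -65
Natural end conditions: M_0 = M_4 = 0.
Forward elimination and back-substitution give M_0 = 0, M_1 = -409/43, M_2 = 475/43, M_3 = -422/43, M_4 = 0.
On [5, 8], S(t) = -6 - 233/129·(t - 5) + 475/86·(t - 5)² - 299/258·(t - 5)³.
With (t - 5) = 3/2: S(13/2) = -133/688.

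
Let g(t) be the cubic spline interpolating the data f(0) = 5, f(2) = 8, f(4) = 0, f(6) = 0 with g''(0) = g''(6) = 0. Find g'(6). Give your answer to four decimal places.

1.4333

Put M_i = g'' at the i-th knot. Here h = (2, 2, 2) and Δ = (3/2, -4, 0), so the interior equations h_(i-1)·M_(i-1) + 2(h_(i-1)+h_i)·M_i + h_i·M_(i+1) = 6(Δ_i − Δ_(i-1)) read
  2·M_0 + 8·M_1 + 2·M_2 = 6(Δ_1 - Δ_0) = -33
  2·M_1 + 8·M_2 + 2·M_3 = 6(Δ_2 - Δ_1) = 24
Natural end conditions: M_0 = M_3 = 0.
Solving: M_0 = 0, M_1 = -26/5, M_2 = 43/10, M_3 = 0.
On [4, 6], g'(t) = b_2 + 2c_2·(t - 4) + 3d_2·(t - 4)² with b_2 = Δ_2 - h_2(2M_2 + M_3)/6 = -43/15, c_2 = M_2/2 = 43/20, d_2 = (M_3 - M_2)/(6h_2) = -43/120. So g'(6) = 43/30.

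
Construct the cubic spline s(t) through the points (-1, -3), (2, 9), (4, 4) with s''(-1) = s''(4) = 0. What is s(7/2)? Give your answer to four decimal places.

Write σ_i for s''(x_i). With h_i = 3, 2 and divided differences Δ_i = 4, -5/2, the continuity of s' gives the tridiagonal system
  3·σ_0 + 10·σ_1 + 2·σ_2 = 6(Δ_1 - Δ_0) = -39
Natural end conditions: σ_0 = σ_2 = 0.
Hence σ_0 = 0, σ_1 = -39/10, σ_2 = 0.
On [2, 4], s(t) = 9 + 1/10·(t - 2) - 39/20·(t - 2)² + 13/40·(t - 2)³.
With (t - 2) = 3/2: s(7/2) = 375/64.

5.8594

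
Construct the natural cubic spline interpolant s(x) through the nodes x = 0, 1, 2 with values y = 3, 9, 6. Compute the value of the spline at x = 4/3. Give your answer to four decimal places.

8.8333

With M_i denoting the second derivative at x_i, h_i = 1, 1, and Δ_i = (y_(i+1) − y_i)/h_i = 6, -3:
  1·M_0 + 4·M_1 + 1·M_2 = 6(Δ_1 - Δ_0) = -54
Natural end conditions: M_0 = M_2 = 0.
Forward elimination and back-substitution give M_0 = 0, M_1 = -27/2, M_2 = 0.
On [1, 2], s(x) = 9 + 3/2·(x - 1) - 27/4·(x - 1)² + 9/4·(x - 1)³.
With (x - 1) = 1/3: s(4/3) = 53/6.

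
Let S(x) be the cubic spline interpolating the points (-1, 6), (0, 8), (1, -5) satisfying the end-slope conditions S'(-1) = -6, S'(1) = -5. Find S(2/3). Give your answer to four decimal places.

Write M_i for S''(x_i). With h_i = 1, 1 and divided differences Δ_i = 2, -13, the continuity of S' gives the tridiagonal system
  1·M_0 + 4·M_1 + 1·M_2 = 6(Δ_1 - Δ_0) = -90
Clamped end conditions give two more equations: 2h_0·M_0 + h_0·M_1 = 6(Δ_0 - S'(-1)) = 48 and h_1·M_1 + 2h_1·M_2 = 6(S'(1) - Δ_1) = 48.
Hence M_0 = 47, M_1 = -46, M_2 = 47.
On [0, 1], S(x) = 8 - 11/2·x - 23·x² + 31/2·x³.
With x = 2/3: S(2/3) = -35/27.

-1.2963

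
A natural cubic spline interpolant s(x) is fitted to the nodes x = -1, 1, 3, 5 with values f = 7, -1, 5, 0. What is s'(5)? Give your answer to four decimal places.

-4.4333

Let M_i = s''(x_i). Step sizes h_i = 2, 2, 2; slopes of the chords Δ_i = (y_(i+1) - y_i)/h_i = -4, 3, -5/2.
  2·M_0 + 8·M_1 + 2·M_2 = 6(Δ_1 - Δ_0) = 42
  2·M_1 + 8·M_2 + 2·M_3 = 6(Δ_2 - Δ_1) = -33
Natural end conditions: M_0 = M_3 = 0.
Solving the tridiagonal system: M_0 = 0, M_1 = 67/10, M_2 = -29/5, M_3 = 0.
On [3, 5], s'(x) = b_2 + 2c_2·(x - 3) + 3d_2·(x - 3)² with b_2 = Δ_2 - h_2(2M_2 + M_3)/6 = 41/30, c_2 = M_2/2 = -29/10, d_2 = (M_3 - M_2)/(6h_2) = 29/60. So s'(5) = -133/30.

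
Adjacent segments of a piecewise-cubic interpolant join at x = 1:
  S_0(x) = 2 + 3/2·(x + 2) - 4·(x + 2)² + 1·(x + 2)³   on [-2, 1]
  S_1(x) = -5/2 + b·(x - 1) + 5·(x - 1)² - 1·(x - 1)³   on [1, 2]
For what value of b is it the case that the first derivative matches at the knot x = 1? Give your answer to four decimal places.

4.5000

S_0'(x) = 3/2 - 8·(x + 2) + 3·(x + 2)², so S_0'(1) = 9/2. On the right, S_1'(1) = b, so b = 9/2.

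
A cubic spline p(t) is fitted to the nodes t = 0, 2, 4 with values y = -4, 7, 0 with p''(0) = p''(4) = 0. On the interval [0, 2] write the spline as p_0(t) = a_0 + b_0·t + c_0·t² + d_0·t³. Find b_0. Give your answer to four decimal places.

With m_i denoting the second derivative at x_i, h_i = 2, 2, and Δ_i = (y_(i+1) − y_i)/h_i = 11/2, -7/2:
  2·m_0 + 8·m_1 + 2·m_2 = 6(Δ_1 - Δ_0) = -54
Natural end conditions: m_0 = m_2 = 0.
Solving the tridiagonal system: m_0 = 0, m_1 = -27/4, m_2 = 0.
On [0, 2], with p_0(t) = a_0 + b_0·t + c_0·t² + d_0·t³: c_0 = m_0/2 = 0, d_0 = (m_1 - m_0)/(6h_0) = -9/16, b_0 = Δ_0 - h_0(2m_0 + m_1)/6 = 31/4.

7.7500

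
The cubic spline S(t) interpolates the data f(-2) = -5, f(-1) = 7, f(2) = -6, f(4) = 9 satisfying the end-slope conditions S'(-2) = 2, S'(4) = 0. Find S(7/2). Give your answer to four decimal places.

6.8413

Let m_i = S''(x_i). Step sizes h_i = 1, 3, 2; slopes of the chords Δ_i = (y_(i+1) - y_i)/h_i = 12, -13/3, 15/2.
  1·m_0 + 8·m_1 + 3·m_2 = 6(Δ_1 - Δ_0) = -98
  3·m_1 + 10·m_2 + 2·m_3 = 6(Δ_2 - Δ_1) = 71
Clamped end conditions give two more equations: 2h_0·m_0 + h_0·m_1 = 6(Δ_0 - S'(-2)) = 60 and h_2·m_2 + 2h_2·m_3 = 6(S'(4) - Δ_2) = -45.
Solving: m_0 = 3295/78, m_1 = -955/39, m_2 = 1447/78, m_3 = -1601/78.
On [2, 4], S(t) = -6 + 77/39·(t - 2) + 1447/156·(t - 2)² - 127/39·(t - 2)³.
With (t - 2) = 3/2: S(7/2) = 1423/208.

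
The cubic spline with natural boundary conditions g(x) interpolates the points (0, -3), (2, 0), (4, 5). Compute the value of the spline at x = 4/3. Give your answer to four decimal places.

Let M_i = g''(x_i). Step sizes h_i = 2, 2; slopes of the chords Δ_i = (y_(i+1) - y_i)/h_i = 3/2, 5/2.
  2·M_0 + 8·M_1 + 2·M_2 = 6(Δ_1 - Δ_0) = 6
Natural end conditions: M_0 = M_2 = 0.
Forward elimination and back-substitution give M_0 = 0, M_1 = 3/4, M_2 = 0.
On [0, 2], g(x) = -3 + 5/4·x + 0·x² + 1/16·x³.
With x = 4/3: g(4/3) = -32/27.

-1.1852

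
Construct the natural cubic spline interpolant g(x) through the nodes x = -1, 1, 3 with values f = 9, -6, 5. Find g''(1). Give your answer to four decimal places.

9.7500

Put m_i = g'' at the i-th knot. Here h = (2, 2) and Δ = (-15/2, 11/2), so the interior equations h_(i-1)·m_(i-1) + 2(h_(i-1)+h_i)·m_i + h_i·m_(i+1) = 6(Δ_i − Δ_(i-1)) read
  2·m_0 + 8·m_1 + 2·m_2 = 6(Δ_1 - Δ_0) = 78
Natural end conditions: m_0 = m_2 = 0.
Solving: m_0 = 0, m_1 = 39/4, m_2 = 0.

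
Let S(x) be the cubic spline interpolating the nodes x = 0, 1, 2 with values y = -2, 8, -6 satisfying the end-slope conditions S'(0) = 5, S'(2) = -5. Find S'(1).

-3

Let M_i = S''(x_i). Step sizes h_i = 1, 1; slopes of the chords Δ_i = (y_(i+1) - y_i)/h_i = 10, -14.
  1·M_0 + 4·M_1 + 1·M_2 = 6(Δ_1 - Δ_0) = -144
Clamped end conditions give two more equations: 2h_0·M_0 + h_0·M_1 = 6(Δ_0 - S'(0)) = 30 and h_1·M_1 + 2h_1·M_2 = 6(S'(2) - Δ_1) = 54.
Hence M_0 = 46, M_1 = -62, M_2 = 58.
On [1, 2], S'(x) = b_1 + 2c_1·(x - 1) + 3d_1·(x - 1)² with b_1 = Δ_1 - h_1(2M_1 + M_2)/6 = -3, c_1 = M_1/2 = -31, d_1 = (M_2 - M_1)/(6h_1) = 20. So S'(1) = -3.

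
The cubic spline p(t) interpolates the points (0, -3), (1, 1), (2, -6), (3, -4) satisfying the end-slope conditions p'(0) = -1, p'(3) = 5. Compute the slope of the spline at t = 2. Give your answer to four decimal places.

Let m_i = p''(x_i). Step sizes h_i = 1, 1, 1; slopes of the chords Δ_i = (y_(i+1) - y_i)/h_i = 4, -7, 2.
  1·m_0 + 4·m_1 + 1·m_2 = 6(Δ_1 - Δ_0) = -66
  1·m_1 + 4·m_2 + 1·m_3 = 6(Δ_2 - Δ_1) = 54
Clamped end conditions give two more equations: 2h_0·m_0 + h_0·m_1 = 6(Δ_0 - p'(0)) = 30 and h_2·m_2 + 2h_2·m_3 = 6(p'(3) - Δ_2) = 18.
Forward elimination and back-substitution give m_0 = 148/5, m_1 = -146/5, m_2 = 106/5, m_3 = -8/5.
On [2, 3], p'(t) = b_2 + 2c_2·(t - 2) + 3d_2·(t - 2)² with b_2 = Δ_2 - h_2(2m_2 + m_3)/6 = -24/5, c_2 = m_2/2 = 53/5, d_2 = (m_3 - m_2)/(6h_2) = -19/5. So p'(2) = -24/5.

-4.8000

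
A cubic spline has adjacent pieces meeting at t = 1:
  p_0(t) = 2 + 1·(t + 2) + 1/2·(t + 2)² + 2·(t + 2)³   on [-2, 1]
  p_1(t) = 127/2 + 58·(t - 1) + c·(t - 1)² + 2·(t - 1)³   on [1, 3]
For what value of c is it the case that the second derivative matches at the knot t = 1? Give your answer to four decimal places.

18.5000

p_0''(t) = 1 + 12·(t + 2), so p_0''(1) = 37. On the right, p_1''(1) = 2c, so c = 37/2.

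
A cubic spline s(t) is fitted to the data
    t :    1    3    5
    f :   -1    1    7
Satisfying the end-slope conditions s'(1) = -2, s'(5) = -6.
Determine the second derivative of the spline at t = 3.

5

Let m_i = s''(x_i). Step sizes h_i = 2, 2; slopes of the chords Δ_i = (y_(i+1) - y_i)/h_i = 1, 3.
  2·m_0 + 8·m_1 + 2·m_2 = 6(Δ_1 - Δ_0) = 12
Clamped end conditions give two more equations: 2h_0·m_0 + h_0·m_1 = 6(Δ_0 - s'(1)) = 18 and h_1·m_1 + 2h_1·m_2 = 6(s'(5) - Δ_1) = -54.
Solving the tridiagonal system: m_0 = 2, m_1 = 5, m_2 = -16.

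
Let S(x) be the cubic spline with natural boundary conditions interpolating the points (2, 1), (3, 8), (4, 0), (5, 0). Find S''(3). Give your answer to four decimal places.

With M_i denoting the second derivative at x_i, h_i = 1, 1, 1, and Δ_i = (y_(i+1) − y_i)/h_i = 7, -8, 0:
  1·M_0 + 4·M_1 + 1·M_2 = 6(Δ_1 - Δ_0) = -90
  1·M_1 + 4·M_2 + 1·M_3 = 6(Δ_2 - Δ_1) = 48
Natural end conditions: M_0 = M_3 = 0.
Hence M_0 = 0, M_1 = -136/5, M_2 = 94/5, M_3 = 0.

-27.2000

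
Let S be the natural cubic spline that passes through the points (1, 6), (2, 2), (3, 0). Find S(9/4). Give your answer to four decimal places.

Write σ_i for S''(x_i). With h_i = 1, 1 and divided differences Δ_i = -4, -2, the continuity of S' gives the tridiagonal system
  1·σ_0 + 4·σ_1 + 1·σ_2 = 6(Δ_1 - Δ_0) = 12
Natural end conditions: σ_0 = σ_2 = 0.
Forward elimination and back-substitution give σ_0 = 0, σ_1 = 3, σ_2 = 0.
On [2, 3], S(x) = 2 - 3·(x - 2) + 3/2·(x - 2)² - 1/2·(x - 2)³.
With (x - 2) = 1/4: S(9/4) = 171/128.

1.3359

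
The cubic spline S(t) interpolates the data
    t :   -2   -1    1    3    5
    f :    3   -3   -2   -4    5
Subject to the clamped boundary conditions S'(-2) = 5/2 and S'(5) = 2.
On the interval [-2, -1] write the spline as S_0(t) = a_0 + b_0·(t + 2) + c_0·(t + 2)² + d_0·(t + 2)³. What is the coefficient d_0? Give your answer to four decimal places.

7.7791

Let M_i = S''(x_i). Step sizes h_i = 1, 2, 2, 2; slopes of the chords Δ_i = (y_(i+1) - y_i)/h_i = -6, 1/2, -1, 9/2.
  1·M_0 + 6·M_1 + 2·M_2 = 6(Δ_1 - Δ_0) = 39
  2·M_1 + 8·M_2 + 2·M_3 = 6(Δ_2 - Δ_1) = -9
  2·M_2 + 8·M_3 + 2·M_4 = 6(Δ_3 - Δ_2) = 33
Clamped end conditions give two more equations: 2h_0·M_0 + h_0·M_1 = 6(Δ_0 - S'(-2)) = -51 and h_3·M_3 + 2h_3·M_4 = 6(S'(5) - Δ_3) = -15.
Forward elimination and back-substitution give M_0 = -1400/43, M_1 = 607/43, M_2 = -565/86, M_3 = 659/86, M_4 = -326/43.
On [-2, -1], with S_0(t) = a_0 + b_0·(t + 2) + c_0·(t + 2)² + d_0·(t + 2)³: c_0 = M_0/2 = -700/43, d_0 = (M_1 - M_0)/(6h_0) = 669/86, b_0 = Δ_0 - h_0(2M_0 + M_1)/6 = 5/2.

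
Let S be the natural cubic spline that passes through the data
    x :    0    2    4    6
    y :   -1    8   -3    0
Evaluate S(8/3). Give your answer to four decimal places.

5.1531

Let M_i = S''(x_i). Step sizes h_i = 2, 2, 2; slopes of the chords Δ_i = (y_(i+1) - y_i)/h_i = 9/2, -11/2, 3/2.
  2·M_0 + 8·M_1 + 2·M_2 = 6(Δ_1 - Δ_0) = -60
  2·M_1 + 8·M_2 + 2·M_3 = 6(Δ_2 - Δ_1) = 42
Natural end conditions: M_0 = M_3 = 0.
Solving the tridiagonal system: M_0 = 0, M_1 = -47/5, M_2 = 38/5, M_3 = 0.
On [2, 4], S(x) = 8 - 53/30·(x - 2) - 47/10·(x - 2)² + 17/12·(x - 2)³.
With (x - 2) = 2/3: S(8/3) = 2087/405.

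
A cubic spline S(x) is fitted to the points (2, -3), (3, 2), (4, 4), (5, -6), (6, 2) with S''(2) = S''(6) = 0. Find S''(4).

-27

Put M_i = S'' at the i-th knot. Here h = (1, 1, 1, 1) and Δ = (5, 2, -10, 8), so the interior equations h_(i-1)·M_(i-1) + 2(h_(i-1)+h_i)·M_i + h_i·M_(i+1) = 6(Δ_i − Δ_(i-1)) read
  1·M_0 + 4·M_1 + 1·M_2 = 6(Δ_1 - Δ_0) = -18
  1·M_1 + 4·M_2 + 1·M_3 = 6(Δ_2 - Δ_1) = -72
  1·M_2 + 4·M_3 + 1·M_4 = 6(Δ_3 - Δ_2) = 108
Natural end conditions: M_0 = M_4 = 0.
Hence M_0 = 0, M_1 = 9/4, M_2 = -27, M_3 = 135/4, M_4 = 0.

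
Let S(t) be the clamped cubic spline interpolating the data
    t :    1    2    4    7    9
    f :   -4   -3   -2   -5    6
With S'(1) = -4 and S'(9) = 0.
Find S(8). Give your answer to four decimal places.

1.6861

Put σ_i = S'' at the i-th knot. Here h = (1, 2, 3, 2) and Δ = (1, 1/2, -1, 11/2), so the interior equations h_(i-1)·σ_(i-1) + 2(h_(i-1)+h_i)·σ_i + h_i·σ_(i+1) = 6(Δ_i − Δ_(i-1)) read
  1·σ_0 + 6·σ_1 + 2·σ_2 = 6(Δ_1 - Δ_0) = -3
  2·σ_1 + 10·σ_2 + 3·σ_3 = 6(Δ_2 - Δ_1) = -9
  3·σ_2 + 10·σ_3 + 2·σ_4 = 6(Δ_3 - Δ_2) = 39
Clamped end conditions give two more equations: 2h_0·σ_0 + h_0·σ_1 = 6(Δ_0 - S'(1)) = 30 and h_3·σ_3 + 2h_3·σ_4 = 6(S'(9) - Δ_3) = -33.
Solving the tridiagonal system: σ_0 = 1472/91, σ_1 = -214/91, σ_2 = -461/182, σ_3 = 638/91, σ_4 = -4279/364.
On [7, 9], S(t) = -5 + 1727/364·(t - 7) + 319/91·(t - 7)² - 2277/1456·(t - 7)³.
With (t - 7) = 1: S(8) = 2455/1456.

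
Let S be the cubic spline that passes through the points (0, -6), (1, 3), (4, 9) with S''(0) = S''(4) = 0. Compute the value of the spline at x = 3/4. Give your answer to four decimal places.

Put σ_i = S'' at the i-th knot. Here h = (1, 3) and Δ = (9, 2), so the interior equations h_(i-1)·σ_(i-1) + 2(h_(i-1)+h_i)·σ_i + h_i·σ_(i+1) = 6(Δ_i − Δ_(i-1)) read
  1·σ_0 + 8·σ_1 + 3·σ_2 = 6(Δ_1 - Δ_0) = -42
Natural end conditions: σ_0 = σ_2 = 0.
Hence σ_0 = 0, σ_1 = -21/4, σ_2 = 0.
On [0, 1], S(x) = -6 + 79/8·x + 0·x² - 7/8·x³.
With x = 3/4: S(3/4) = 531/512.

1.0371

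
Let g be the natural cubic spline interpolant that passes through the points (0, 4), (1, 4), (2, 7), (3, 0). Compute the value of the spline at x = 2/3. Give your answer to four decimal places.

3.4568

Write σ_i for g''(x_i). With h_i = 1, 1, 1 and divided differences Δ_i = 0, 3, -7, the continuity of g' gives the tridiagonal system
  1·σ_0 + 4·σ_1 + 1·σ_2 = 6(Δ_1 - Δ_0) = 18
  1·σ_1 + 4·σ_2 + 1·σ_3 = 6(Δ_2 - Δ_1) = -60
Natural end conditions: σ_0 = σ_3 = 0.
Solving: σ_0 = 0, σ_1 = 44/5, σ_2 = -86/5, σ_3 = 0.
On [0, 1], g(x) = 4 - 22/15·x + 0·x² + 22/15·x³.
With x = 2/3: g(2/3) = 280/81.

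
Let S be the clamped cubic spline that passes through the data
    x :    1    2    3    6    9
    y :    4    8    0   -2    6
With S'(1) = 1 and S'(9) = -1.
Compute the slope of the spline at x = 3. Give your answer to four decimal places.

Let M_i = S''(x_i). Step sizes h_i = 1, 1, 3, 3; slopes of the chords Δ_i = (y_(i+1) - y_i)/h_i = 4, -8, -2/3, 8/3.
  1·M_0 + 4·M_1 + 1·M_2 = 6(Δ_1 - Δ_0) = -72
  1·M_1 + 8·M_2 + 3·M_3 = 6(Δ_2 - Δ_1) = 44
  3·M_2 + 12·M_3 + 3·M_4 = 6(Δ_3 - Δ_2) = 20
Clamped end conditions give two more equations: 2h_0·M_0 + h_0·M_1 = 6(Δ_0 - S'(1)) = 18 and h_3·M_3 + 2h_3·M_4 = 6(S'(9) - Δ_3) = -22.
Forward elimination and back-substitution give M_0 = 305/14, M_1 = -179/7, M_2 = 17/2, M_3 = 11/21, M_4 = -55/14.
On [3, 6], S'(x) = b_2 + 2c_2·(x - 3) + 3d_2·(x - 3)² with b_2 = Δ_2 - h_2(2M_2 + M_3)/6 = -66/7, c_2 = M_2/2 = 17/4, d_2 = (M_3 - M_2)/(6h_2) = -335/756. So S'(3) = -66/7.

-9.4286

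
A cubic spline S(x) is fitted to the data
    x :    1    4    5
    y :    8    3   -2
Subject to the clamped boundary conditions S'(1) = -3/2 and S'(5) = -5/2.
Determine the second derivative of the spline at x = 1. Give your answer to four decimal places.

2.0833

With σ_i denoting the second derivative at x_i, h_i = 3, 1, and Δ_i = (y_(i+1) − y_i)/h_i = -5/3, -5:
  3·σ_0 + 8·σ_1 + 1·σ_2 = 6(Δ_1 - Δ_0) = -20
Clamped end conditions give two more equations: 2h_0·σ_0 + h_0·σ_1 = 6(Δ_0 - S'(1)) = -1 and h_1·σ_1 + 2h_1·σ_2 = 6(S'(5) - Δ_1) = 15.
Hence σ_0 = 25/12, σ_1 = -9/2, σ_2 = 39/4.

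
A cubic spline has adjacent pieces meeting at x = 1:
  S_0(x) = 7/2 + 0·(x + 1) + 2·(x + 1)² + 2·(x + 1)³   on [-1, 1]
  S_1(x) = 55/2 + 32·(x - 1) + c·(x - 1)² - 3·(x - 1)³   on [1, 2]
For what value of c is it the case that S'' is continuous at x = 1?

S_0''(x) = 4 + 12·(x + 1), so S_0''(1) = 28. On the right, S_1''(1) = 2c, so c = 14.

14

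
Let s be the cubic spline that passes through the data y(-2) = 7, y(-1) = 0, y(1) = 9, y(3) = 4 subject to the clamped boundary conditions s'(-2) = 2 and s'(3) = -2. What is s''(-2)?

With m_i denoting the second derivative at x_i, h_i = 1, 2, 2, and Δ_i = (y_(i+1) − y_i)/h_i = -7, 9/2, -5/2:
  1·m_0 + 6·m_1 + 2·m_2 = 6(Δ_1 - Δ_0) = 69
  2·m_1 + 8·m_2 + 2·m_3 = 6(Δ_2 - Δ_1) = -42
Clamped end conditions give two more equations: 2h_0·m_0 + h_0·m_1 = 6(Δ_0 - s'(-2)) = -54 and h_2·m_2 + 2h_2·m_3 = 6(s'(3) - Δ_2) = 3.
Solving: m_0 = -38, m_1 = 22, m_2 = -25/2, m_3 = 7.

-38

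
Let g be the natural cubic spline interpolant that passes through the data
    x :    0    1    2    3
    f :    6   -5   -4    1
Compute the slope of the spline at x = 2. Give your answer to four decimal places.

4.4667

Write σ_i for g''(x_i). With h_i = 1, 1, 1 and divided differences Δ_i = -11, 1, 5, the continuity of g' gives the tridiagonal system
  1·σ_0 + 4·σ_1 + 1·σ_2 = 6(Δ_1 - Δ_0) = 72
  1·σ_1 + 4·σ_2 + 1·σ_3 = 6(Δ_2 - Δ_1) = 24
Natural end conditions: σ_0 = σ_3 = 0.
Forward elimination and back-substitution give σ_0 = 0, σ_1 = 88/5, σ_2 = 8/5, σ_3 = 0.
On [2, 3], g'(x) = b_2 + 2c_2·(x - 2) + 3d_2·(x - 2)² with b_2 = Δ_2 - h_2(2σ_2 + σ_3)/6 = 67/15, c_2 = σ_2/2 = 4/5, d_2 = (σ_3 - σ_2)/(6h_2) = -4/15. So g'(2) = 67/15.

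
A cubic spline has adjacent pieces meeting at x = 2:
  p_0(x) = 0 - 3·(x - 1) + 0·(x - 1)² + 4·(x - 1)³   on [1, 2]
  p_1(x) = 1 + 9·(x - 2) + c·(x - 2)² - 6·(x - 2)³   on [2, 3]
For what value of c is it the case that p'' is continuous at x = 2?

12

p_0''(x) = 0 + 24·(x - 1), so p_0''(2) = 24. On the right, p_1''(2) = 2c, so c = 12.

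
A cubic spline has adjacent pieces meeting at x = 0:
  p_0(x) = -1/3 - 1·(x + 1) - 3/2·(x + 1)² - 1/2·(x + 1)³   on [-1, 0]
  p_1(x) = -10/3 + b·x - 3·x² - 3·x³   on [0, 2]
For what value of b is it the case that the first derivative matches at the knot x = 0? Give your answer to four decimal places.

-5.5000

p_0'(x) = -1 - 3·(x + 1) - 3/2·(x + 1)², so p_0'(0) = -11/2. On the right, p_1'(0) = b, so b = -11/2.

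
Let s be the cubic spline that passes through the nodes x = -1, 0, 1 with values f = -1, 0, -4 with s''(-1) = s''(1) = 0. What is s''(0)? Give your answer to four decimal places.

Put M_i = s'' at the i-th knot. Here h = (1, 1) and Δ = (1, -4), so the interior equations h_(i-1)·M_(i-1) + 2(h_(i-1)+h_i)·M_i + h_i·M_(i+1) = 6(Δ_i − Δ_(i-1)) read
  1·M_0 + 4·M_1 + 1·M_2 = 6(Δ_1 - Δ_0) = -30
Natural end conditions: M_0 = M_2 = 0.
Hence M_0 = 0, M_1 = -15/2, M_2 = 0.

-7.5000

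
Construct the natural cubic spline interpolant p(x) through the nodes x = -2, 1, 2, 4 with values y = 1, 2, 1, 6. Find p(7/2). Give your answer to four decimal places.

Let m_i = p''(x_i). Step sizes h_i = 3, 1, 2; slopes of the chords Δ_i = (y_(i+1) - y_i)/h_i = 1/3, -1, 5/2.
  3·m_0 + 8·m_1 + 1·m_2 = 6(Δ_1 - Δ_0) = -8
  1·m_1 + 6·m_2 + 2·m_3 = 6(Δ_2 - Δ_1) = 21
Natural end conditions: m_0 = m_3 = 0.
Solving the tridiagonal system: m_0 = 0, m_1 = -69/47, m_2 = 176/47, m_3 = 0.
On [2, 4], p(x) = 1 + 1/282·(x - 2) + 88/47·(x - 2)² - 44/141·(x - 2)³.
With (x - 2) = 3/2: p(7/2) = 783/188.

4.1649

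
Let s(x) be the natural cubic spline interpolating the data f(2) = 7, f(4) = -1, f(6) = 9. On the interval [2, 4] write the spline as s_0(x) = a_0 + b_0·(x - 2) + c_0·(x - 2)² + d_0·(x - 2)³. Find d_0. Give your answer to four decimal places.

0.5625

With M_i denoting the second derivative at x_i, h_i = 2, 2, and Δ_i = (y_(i+1) − y_i)/h_i = -4, 5:
  2·M_0 + 8·M_1 + 2·M_2 = 6(Δ_1 - Δ_0) = 54
Natural end conditions: M_0 = M_2 = 0.
Solving: M_0 = 0, M_1 = 27/4, M_2 = 0.
On [2, 4], with s_0(x) = a_0 + b_0·(x - 2) + c_0·(x - 2)² + d_0·(x - 2)³: c_0 = M_0/2 = 0, d_0 = (M_1 - M_0)/(6h_0) = 9/16, b_0 = Δ_0 - h_0(2M_0 + M_1)/6 = -25/4.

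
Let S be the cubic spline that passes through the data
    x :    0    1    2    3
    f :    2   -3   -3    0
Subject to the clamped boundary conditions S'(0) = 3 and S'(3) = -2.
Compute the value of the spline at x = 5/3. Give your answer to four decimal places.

Let M_i = S''(x_i). Step sizes h_i = 1, 1, 1; slopes of the chords Δ_i = (y_(i+1) - y_i)/h_i = -5, 0, 3.
  1·M_0 + 4·M_1 + 1·M_2 = 6(Δ_1 - Δ_0) = 30
  1·M_1 + 4·M_2 + 1·M_3 = 6(Δ_2 - Δ_1) = 18
Clamped end conditions give two more equations: 2h_0·M_0 + h_0·M_1 = 6(Δ_0 - S'(0)) = -48 and h_2·M_2 + 2h_2·M_3 = 6(S'(3) - Δ_2) = -30.
Solving: M_0 = -464/15, M_1 = 208/15, M_2 = 82/15, M_3 = -266/15.
On [1, 2], S(x) = -3 - 83/15·(x - 1) + 104/15·(x - 1)² - 7/5·(x - 1)³.
With (x - 1) = 2/3: S(5/3) = -181/45.

-4.0222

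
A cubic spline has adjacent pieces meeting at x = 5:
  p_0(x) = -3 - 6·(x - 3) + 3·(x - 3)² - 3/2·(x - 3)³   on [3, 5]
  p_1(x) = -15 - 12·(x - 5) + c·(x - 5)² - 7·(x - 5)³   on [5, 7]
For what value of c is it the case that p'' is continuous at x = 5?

-6

p_0''(x) = 6 - 9·(x - 3), so p_0''(5) = -12. On the right, p_1''(5) = 2c, so c = -6.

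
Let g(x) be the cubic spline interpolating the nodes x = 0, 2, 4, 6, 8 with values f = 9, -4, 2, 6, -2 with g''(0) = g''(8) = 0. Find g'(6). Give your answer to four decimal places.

-1.2679

Let σ_i = g''(x_i). Step sizes h_i = 2, 2, 2, 2; slopes of the chords Δ_i = (y_(i+1) - y_i)/h_i = -13/2, 3, 2, -4.
  2·σ_0 + 8·σ_1 + 2·σ_2 = 6(Δ_1 - Δ_0) = 57
  2·σ_1 + 8·σ_2 + 2·σ_3 = 6(Δ_2 - Δ_1) = -6
  2·σ_2 + 8·σ_3 + 2·σ_4 = 6(Δ_3 - Δ_2) = -36
Natural end conditions: σ_0 = σ_4 = 0.
Solving: σ_0 = 0, σ_1 = 843/112, σ_2 = -45/28, σ_3 = -459/112, σ_4 = 0.
On [6, 8], g'(x) = b_3 + 2c_3·(x - 6) + 3d_3·(x - 6)² with b_3 = Δ_3 - h_3(2σ_3 + σ_4)/6 = -71/56, c_3 = σ_3/2 = -459/224, d_3 = (σ_4 - σ_3)/(6h_3) = 153/448. So g'(6) = -71/56.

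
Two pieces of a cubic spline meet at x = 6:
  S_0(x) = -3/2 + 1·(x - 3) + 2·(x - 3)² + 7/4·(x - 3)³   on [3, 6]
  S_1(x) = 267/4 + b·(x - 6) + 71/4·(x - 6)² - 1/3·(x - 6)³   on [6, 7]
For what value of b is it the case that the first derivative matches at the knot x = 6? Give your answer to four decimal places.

60.2500

S_0'(x) = 1 + 4·(x - 3) + 21/4·(x - 3)², so S_0'(6) = 241/4. On the right, S_1'(6) = b, so b = 241/4.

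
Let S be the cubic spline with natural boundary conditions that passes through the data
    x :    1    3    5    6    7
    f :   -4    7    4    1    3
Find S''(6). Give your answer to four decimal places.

With M_i denoting the second derivative at x_i, h_i = 2, 2, 1, 1, and Δ_i = (y_(i+1) − y_i)/h_i = 11/2, -3/2, -3, 2:
  2·M_0 + 8·M_1 + 2·M_2 = 6(Δ_1 - Δ_0) = -42
  2·M_1 + 6·M_2 + 1·M_3 = 6(Δ_2 - Δ_1) = -9
  1·M_2 + 4·M_3 + 1·M_4 = 6(Δ_3 - Δ_2) = 30
Natural end conditions: M_0 = M_4 = 0.
Hence M_0 = 0, M_1 = -139/28, M_2 = -8/7, M_3 = 109/14, M_4 = 0.

7.7857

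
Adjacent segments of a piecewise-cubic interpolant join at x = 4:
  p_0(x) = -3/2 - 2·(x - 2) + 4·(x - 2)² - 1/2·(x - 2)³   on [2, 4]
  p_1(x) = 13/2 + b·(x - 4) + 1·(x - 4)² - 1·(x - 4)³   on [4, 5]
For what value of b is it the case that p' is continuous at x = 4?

8

p_0'(x) = -2 + 8·(x - 2) - 3/2·(x - 2)², so p_0'(4) = 8. On the right, p_1'(4) = b, so b = 8.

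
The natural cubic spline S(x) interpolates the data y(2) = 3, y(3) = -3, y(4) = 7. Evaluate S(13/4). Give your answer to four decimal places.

-1.8125

Put m_i = S'' at the i-th knot. Here h = (1, 1) and Δ = (-6, 10), so the interior equations h_(i-1)·m_(i-1) + 2(h_(i-1)+h_i)·m_i + h_i·m_(i+1) = 6(Δ_i − Δ_(i-1)) read
  1·m_0 + 4·m_1 + 1·m_2 = 6(Δ_1 - Δ_0) = 96
Natural end conditions: m_0 = m_2 = 0.
Forward elimination and back-substitution give m_0 = 0, m_1 = 24, m_2 = 0.
On [3, 4], S(x) = -3 + 2·(x - 3) + 12·(x - 3)² - 4·(x - 3)³.
With (x - 3) = 1/4: S(13/4) = -29/16.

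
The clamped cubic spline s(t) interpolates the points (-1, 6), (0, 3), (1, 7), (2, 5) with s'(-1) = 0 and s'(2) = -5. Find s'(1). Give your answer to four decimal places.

Write M_i for s''(x_i). With h_i = 1, 1, 1 and divided differences Δ_i = -3, 4, -2, the continuity of s' gives the tridiagonal system
  1·M_0 + 4·M_1 + 1·M_2 = 6(Δ_1 - Δ_0) = 42
  1·M_1 + 4·M_2 + 1·M_3 = 6(Δ_2 - Δ_1) = -36
Clamped end conditions give two more equations: 2h_0·M_0 + h_0·M_1 = 6(Δ_0 - s'(-1)) = -18 and h_2·M_2 + 2h_2·M_3 = 6(s'(2) - Δ_2) = -18.
Forward elimination and back-substitution give M_0 = -272/15, M_1 = 274/15, M_2 = -194/15, M_3 = -38/15.
On [1, 2], s'(t) = b_2 + 2c_2·(t - 1) + 3d_2·(t - 1)² with b_2 = Δ_2 - h_2(2M_2 + M_3)/6 = 41/15, c_2 = M_2/2 = -97/15, d_2 = (M_3 - M_2)/(6h_2) = 26/15. So s'(1) = 41/15.

2.7333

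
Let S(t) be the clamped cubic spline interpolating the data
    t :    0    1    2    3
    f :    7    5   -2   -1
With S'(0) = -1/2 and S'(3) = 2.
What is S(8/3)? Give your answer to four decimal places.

With M_i denoting the second derivative at x_i, h_i = 1, 1, 1, and Δ_i = (y_(i+1) − y_i)/h_i = -2, -7, 1:
  1·M_0 + 4·M_1 + 1·M_2 = 6(Δ_1 - Δ_0) = -30
  1·M_1 + 4·M_2 + 1·M_3 = 6(Δ_2 - Δ_1) = 48
Clamped end conditions give two more equations: 2h_0·M_0 + h_0·M_1 = 6(Δ_0 - S'(0)) = -9 and h_2·M_2 + 2h_2·M_3 = 6(S'(3) - Δ_2) = 6.
Solving the tridiagonal system: M_0 = 22/15, M_1 = -179/15, M_2 = 244/15, M_3 = -77/15.
On [2, 3], S(t) = -2 - 107/30·(t - 2) + 122/15·(t - 2)² - 107/30·(t - 2)³.
With (t - 2) = 2/3: S(8/3) = -737/405.

-1.8198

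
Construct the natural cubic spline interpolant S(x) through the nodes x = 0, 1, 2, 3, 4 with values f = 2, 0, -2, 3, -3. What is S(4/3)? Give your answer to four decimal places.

-1.2341

Put M_i = S'' at the i-th knot. Here h = (1, 1, 1, 1) and Δ = (-2, -2, 5, -6), so the interior equations h_(i-1)·M_(i-1) + 2(h_(i-1)+h_i)·M_i + h_i·M_(i+1) = 6(Δ_i − Δ_(i-1)) read
  1·M_0 + 4·M_1 + 1·M_2 = 6(Δ_1 - Δ_0) = 0
  1·M_1 + 4·M_2 + 1·M_3 = 6(Δ_2 - Δ_1) = 42
  1·M_2 + 4·M_3 + 1·M_4 = 6(Δ_3 - Δ_2) = -66
Natural end conditions: M_0 = M_4 = 0.
Solving: M_0 = 0, M_1 = -117/28, M_2 = 117/7, M_3 = -579/28, M_4 = 0.
On [1, 2], S(x) = 0 - 95/28·(x - 1) - 117/56·(x - 1)² + 195/56·(x - 1)³.
With (x - 1) = 1/3: S(4/3) = -311/252.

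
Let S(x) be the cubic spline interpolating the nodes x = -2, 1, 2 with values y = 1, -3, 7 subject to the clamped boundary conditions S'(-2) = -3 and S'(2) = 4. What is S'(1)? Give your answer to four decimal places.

9.6250

With M_i denoting the second derivative at x_i, h_i = 3, 1, and Δ_i = (y_(i+1) − y_i)/h_i = -4/3, 10:
  3·M_0 + 8·M_1 + 1·M_2 = 6(Δ_1 - Δ_0) = 68
Clamped end conditions give two more equations: 2h_0·M_0 + h_0·M_1 = 6(Δ_0 - S'(-2)) = 10 and h_1·M_1 + 2h_1·M_2 = 6(S'(2) - Δ_1) = -36.
Solving the tridiagonal system: M_0 = -61/12, M_1 = 27/2, M_2 = -99/4.
On [1, 2], S'(x) = b_1 + 2c_1·(x - 1) + 3d_1·(x - 1)² with b_1 = Δ_1 - h_1(2M_1 + M_2)/6 = 77/8, c_1 = M_1/2 = 27/4, d_1 = (M_2 - M_1)/(6h_1) = -51/8. So S'(1) = 77/8.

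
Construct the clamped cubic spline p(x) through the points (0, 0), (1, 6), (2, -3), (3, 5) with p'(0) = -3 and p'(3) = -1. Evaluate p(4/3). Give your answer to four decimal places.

3.4593

Let σ_i = p''(x_i). Step sizes h_i = 1, 1, 1; slopes of the chords Δ_i = (y_(i+1) - y_i)/h_i = 6, -9, 8.
  1·σ_0 + 4·σ_1 + 1·σ_2 = 6(Δ_1 - Δ_0) = -90
  1·σ_1 + 4·σ_2 + 1·σ_3 = 6(Δ_2 - Δ_1) = 102
Clamped end conditions give two more equations: 2h_0·σ_0 + h_0·σ_1 = 6(Δ_0 - p'(0)) = 54 and h_2·σ_2 + 2h_2·σ_3 = 6(p'(3) - Δ_2) = -54.
Solving: σ_0 = 764/15, σ_1 = -718/15, σ_2 = 758/15, σ_3 = -784/15.
On [1, 2], p(x) = 6 - 22/15·(x - 1) - 359/15·(x - 1)² + 82/5·(x - 1)³.
With (x - 1) = 1/3: p(4/3) = 467/135.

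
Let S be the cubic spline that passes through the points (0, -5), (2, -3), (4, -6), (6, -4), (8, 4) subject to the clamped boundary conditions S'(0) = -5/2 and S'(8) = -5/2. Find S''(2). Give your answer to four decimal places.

-4.1250

With σ_i denoting the second derivative at x_i, h_i = 2, 2, 2, 2, and Δ_i = (y_(i+1) − y_i)/h_i = 1, -3/2, 1, 4:
  2·σ_0 + 8·σ_1 + 2·σ_2 = 6(Δ_1 - Δ_0) = -15
  2·σ_1 + 8·σ_2 + 2·σ_3 = 6(Δ_2 - Δ_1) = 15
  2·σ_2 + 8·σ_3 + 2·σ_4 = 6(Δ_3 - Δ_2) = 18
Clamped end conditions give two more equations: 2h_0·σ_0 + h_0·σ_1 = 6(Δ_0 - S'(0)) = 21 and h_3·σ_3 + 2h_3·σ_4 = 6(S'(8) - Δ_3) = -39.
Solving: σ_0 = 117/16, σ_1 = -33/8, σ_2 = 27/16, σ_3 = 39/8, σ_4 = -195/16.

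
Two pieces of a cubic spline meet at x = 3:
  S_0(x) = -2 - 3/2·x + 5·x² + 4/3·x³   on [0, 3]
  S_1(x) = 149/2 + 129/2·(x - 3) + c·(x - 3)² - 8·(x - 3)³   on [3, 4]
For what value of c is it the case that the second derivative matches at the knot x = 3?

S_0''(x) = 10 + 8·x, so S_0''(3) = 34. On the right, S_1''(3) = 2c, so c = 17.

17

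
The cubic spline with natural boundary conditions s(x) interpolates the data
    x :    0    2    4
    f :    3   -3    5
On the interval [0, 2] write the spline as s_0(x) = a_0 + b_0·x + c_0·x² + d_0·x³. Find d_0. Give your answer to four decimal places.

0.4375

With M_i denoting the second derivative at x_i, h_i = 2, 2, and Δ_i = (y_(i+1) − y_i)/h_i = -3, 4:
  2·M_0 + 8·M_1 + 2·M_2 = 6(Δ_1 - Δ_0) = 42
Natural end conditions: M_0 = M_2 = 0.
Forward elimination and back-substitution give M_0 = 0, M_1 = 21/4, M_2 = 0.
On [0, 2], with s_0(x) = a_0 + b_0·x + c_0·x² + d_0·x³: c_0 = M_0/2 = 0, d_0 = (M_1 - M_0)/(6h_0) = 7/16, b_0 = Δ_0 - h_0(2M_0 + M_1)/6 = -19/4.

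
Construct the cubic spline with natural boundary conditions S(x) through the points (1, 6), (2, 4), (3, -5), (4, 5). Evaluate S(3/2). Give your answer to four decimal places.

6.1750

Let M_i = S''(x_i). Step sizes h_i = 1, 1, 1; slopes of the chords Δ_i = (y_(i+1) - y_i)/h_i = -2, -9, 10.
  1·M_0 + 4·M_1 + 1·M_2 = 6(Δ_1 - Δ_0) = -42
  1·M_1 + 4·M_2 + 1·M_3 = 6(Δ_2 - Δ_1) = 114
Natural end conditions: M_0 = M_3 = 0.
Solving the tridiagonal system: M_0 = 0, M_1 = -94/5, M_2 = 166/5, M_3 = 0.
On [1, 2], S(x) = 6 + 17/15·(x - 1) + 0·(x - 1)² - 47/15·(x - 1)³.
With (x - 1) = 1/2: S(3/2) = 247/40.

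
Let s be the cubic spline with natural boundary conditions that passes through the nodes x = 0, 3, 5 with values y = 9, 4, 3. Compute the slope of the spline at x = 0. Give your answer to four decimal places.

-2.0167

Let σ_i = s''(x_i). Step sizes h_i = 3, 2; slopes of the chords Δ_i = (y_(i+1) - y_i)/h_i = -5/3, -1/2.
  3·σ_0 + 10·σ_1 + 2·σ_2 = 6(Δ_1 - Δ_0) = 7
Natural end conditions: σ_0 = σ_2 = 0.
Solving the tridiagonal system: σ_0 = 0, σ_1 = 7/10, σ_2 = 0.
On [0, 3], s'(x) = b_0 + 2c_0·x + 3d_0·x² with b_0 = Δ_0 - h_0(2σ_0 + σ_1)/6 = -121/60, c_0 = σ_0/2 = 0, d_0 = (σ_1 - σ_0)/(6h_0) = 7/180. So s'(0) = -121/60.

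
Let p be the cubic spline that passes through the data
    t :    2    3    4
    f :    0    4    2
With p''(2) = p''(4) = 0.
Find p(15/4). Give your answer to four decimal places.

2.8516

With σ_i denoting the second derivative at x_i, h_i = 1, 1, and Δ_i = (y_(i+1) − y_i)/h_i = 4, -2:
  1·σ_0 + 4·σ_1 + 1·σ_2 = 6(Δ_1 - Δ_0) = -36
Natural end conditions: σ_0 = σ_2 = 0.
Forward elimination and back-substitution give σ_0 = 0, σ_1 = -9, σ_2 = 0.
On [3, 4], p(t) = 4 + 1·(t - 3) - 9/2·(t - 3)² + 3/2·(t - 3)³.
With (t - 3) = 3/4: p(15/4) = 365/128.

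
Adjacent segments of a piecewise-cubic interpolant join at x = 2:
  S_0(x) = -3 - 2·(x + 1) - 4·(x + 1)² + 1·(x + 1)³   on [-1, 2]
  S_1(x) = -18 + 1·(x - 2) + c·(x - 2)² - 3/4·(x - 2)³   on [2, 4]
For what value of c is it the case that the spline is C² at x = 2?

5

S_0''(x) = -8 + 6·(x + 1), so S_0''(2) = 10. On the right, S_1''(2) = 2c, so c = 5.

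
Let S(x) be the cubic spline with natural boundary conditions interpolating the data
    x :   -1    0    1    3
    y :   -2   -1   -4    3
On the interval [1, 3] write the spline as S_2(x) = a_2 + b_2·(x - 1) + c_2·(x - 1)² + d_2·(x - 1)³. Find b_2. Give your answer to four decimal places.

With M_i denoting the second derivative at x_i, h_i = 1, 1, 2, and Δ_i = (y_(i+1) − y_i)/h_i = 1, -3, 7/2:
  1·M_0 + 4·M_1 + 1·M_2 = 6(Δ_1 - Δ_0) = -24
  1·M_1 + 6·M_2 + 2·M_3 = 6(Δ_2 - Δ_1) = 39
Natural end conditions: M_0 = M_3 = 0.
Solving: M_0 = 0, M_1 = -183/23, M_2 = 180/23, M_3 = 0.
On [1, 3], with S_2(x) = a_2 + b_2·(x - 1) + c_2·(x - 1)² + d_2·(x - 1)³: c_2 = M_2/2 = 90/23, d_2 = (M_3 - M_2)/(6h_2) = -15/23, b_2 = Δ_2 - h_2(2M_2 + M_3)/6 = -79/46.

-1.7174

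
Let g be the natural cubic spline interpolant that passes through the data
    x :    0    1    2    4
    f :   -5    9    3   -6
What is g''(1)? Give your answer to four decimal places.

With M_i denoting the second derivative at x_i, h_i = 1, 1, 2, and Δ_i = (y_(i+1) − y_i)/h_i = 14, -6, -9/2:
  1·M_0 + 4·M_1 + 1·M_2 = 6(Δ_1 - Δ_0) = -120
  1·M_1 + 6·M_2 + 2·M_3 = 6(Δ_2 - Δ_1) = 9
Natural end conditions: M_0 = M_3 = 0.
Solving: M_0 = 0, M_1 = -729/23, M_2 = 156/23, M_3 = 0.

-31.6957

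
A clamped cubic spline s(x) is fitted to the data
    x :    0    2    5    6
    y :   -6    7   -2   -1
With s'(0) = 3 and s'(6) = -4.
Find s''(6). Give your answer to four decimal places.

Let M_i = s''(x_i). Step sizes h_i = 2, 3, 1; slopes of the chords Δ_i = (y_(i+1) - y_i)/h_i = 13/2, -3, 1.
  2·M_0 + 10·M_1 + 3·M_2 = 6(Δ_1 - Δ_0) = -57
  3·M_1 + 8·M_2 + 1·M_3 = 6(Δ_2 - Δ_1) = 24
Clamped end conditions give two more equations: 2h_0·M_0 + h_0·M_1 = 6(Δ_0 - s'(0)) = 21 and h_2·M_2 + 2h_2·M_3 = 6(s'(6) - Δ_2) = -30.
Solving the tridiagonal system: M_0 = 275/26, M_1 = -277/26, M_2 = 123/13, M_3 = -513/26.

-19.7308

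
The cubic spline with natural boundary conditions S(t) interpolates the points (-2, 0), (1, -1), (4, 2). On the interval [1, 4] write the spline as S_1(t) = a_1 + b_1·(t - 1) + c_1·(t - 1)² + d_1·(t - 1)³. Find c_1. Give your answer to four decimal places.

0.3333

With M_i denoting the second derivative at x_i, h_i = 3, 3, and Δ_i = (y_(i+1) − y_i)/h_i = -1/3, 1:
  3·M_0 + 12·M_1 + 3·M_2 = 6(Δ_1 - Δ_0) = 8
Natural end conditions: M_0 = M_2 = 0.
Forward elimination and back-substitution give M_0 = 0, M_1 = 2/3, M_2 = 0.
On [1, 4], with S_1(t) = a_1 + b_1·(t - 1) + c_1·(t - 1)² + d_1·(t - 1)³: c_1 = M_1/2 = 1/3, d_1 = (M_2 - M_1)/(6h_1) = -1/27, b_1 = Δ_1 - h_1(2M_1 + M_2)/6 = 1/3.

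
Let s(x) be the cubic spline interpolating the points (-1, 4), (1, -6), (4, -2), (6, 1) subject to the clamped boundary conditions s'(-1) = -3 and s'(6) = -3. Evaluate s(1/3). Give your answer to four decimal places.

Put M_i = s'' at the i-th knot. Here h = (2, 3, 2) and Δ = (-5, 4/3, 3/2), so the interior equations h_(i-1)·M_(i-1) + 2(h_(i-1)+h_i)·M_i + h_i·M_(i+1) = 6(Δ_i − Δ_(i-1)) read
  2·M_0 + 10·M_1 + 3·M_2 = 6(Δ_1 - Δ_0) = 38
  3·M_1 + 10·M_2 + 2·M_3 = 6(Δ_2 - Δ_1) = 1
Clamped end conditions give two more equations: 2h_0·M_0 + h_0·M_1 = 6(Δ_0 - s'(-1)) = -12 and h_2·M_2 + 2h_2·M_3 = 6(s'(6) - Δ_2) = -27.
Solving: M_0 = -523/96, M_1 = 235/48, M_2 = -1/48, M_3 = -647/96.
On [-1, 1], s(x) = 4 - 3·(x + 1) - 523/192·(x + 1)² + 331/384·(x + 1)³.
With (x + 1) = 4/3: s(1/3) = -907/324.

-2.7994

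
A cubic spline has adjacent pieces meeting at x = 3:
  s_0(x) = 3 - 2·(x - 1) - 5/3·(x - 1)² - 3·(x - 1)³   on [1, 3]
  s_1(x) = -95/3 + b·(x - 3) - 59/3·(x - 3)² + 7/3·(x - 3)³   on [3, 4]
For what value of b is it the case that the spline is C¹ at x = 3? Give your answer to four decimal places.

-44.6667

s_0'(x) = -2 - 10/3·(x - 1) - 9·(x - 1)², so s_0'(3) = -134/3. On the right, s_1'(3) = b, so b = -134/3.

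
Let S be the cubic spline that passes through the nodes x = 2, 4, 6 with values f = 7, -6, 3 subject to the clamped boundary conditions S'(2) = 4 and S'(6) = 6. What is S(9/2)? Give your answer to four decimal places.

With σ_i denoting the second derivative at x_i, h_i = 2, 2, and Δ_i = (y_(i+1) − y_i)/h_i = -13/2, 9/2:
  2·σ_0 + 8·σ_1 + 2·σ_2 = 6(Δ_1 - Δ_0) = 66
Clamped end conditions give two more equations: 2h_0·σ_0 + h_0·σ_1 = 6(Δ_0 - S'(2)) = -63 and h_1·σ_1 + 2h_1·σ_2 = 6(S'(6) - Δ_1) = 9.
Solving: σ_0 = -47/2, σ_1 = 31/2, σ_2 = -11/2.
On [4, 6], S(x) = -6 - 4·(x - 4) + 31/4·(x - 4)² - 7/4·(x - 4)³.
With (x - 4) = 1/2: S(9/2) = -201/32.

-6.2813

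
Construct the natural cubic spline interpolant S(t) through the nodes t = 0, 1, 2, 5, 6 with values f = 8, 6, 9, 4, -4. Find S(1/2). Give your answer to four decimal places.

6.4811

Put M_i = S'' at the i-th knot. Here h = (1, 1, 3, 1) and Δ = (-2, 3, -5/3, -8), so the interior equations h_(i-1)·M_(i-1) + 2(h_(i-1)+h_i)·M_i + h_i·M_(i+1) = 6(Δ_i − Δ_(i-1)) read
  1·M_0 + 4·M_1 + 1·M_2 = 6(Δ_1 - Δ_0) = 30
  1·M_1 + 8·M_2 + 3·M_3 = 6(Δ_2 - Δ_1) = -28
  3·M_2 + 8·M_3 + 1·M_4 = 6(Δ_3 - Δ_2) = -38
Natural end conditions: M_0 = M_4 = 0.
Forward elimination and back-substitution give M_0 = 0, M_1 = 440/53, M_2 = -170/53, M_3 = -188/53, M_4 = 0.
On [0, 1], S(t) = 8 - 538/159·t + 0·t² + 220/159·t³.
With t = 1/2: S(1/2) = 687/106.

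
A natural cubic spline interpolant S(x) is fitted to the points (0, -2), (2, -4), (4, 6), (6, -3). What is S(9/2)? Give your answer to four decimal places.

5.6750

With M_i denoting the second derivative at x_i, h_i = 2, 2, 2, and Δ_i = (y_(i+1) − y_i)/h_i = -1, 5, -9/2:
  2·M_0 + 8·M_1 + 2·M_2 = 6(Δ_1 - Δ_0) = 36
  2·M_1 + 8·M_2 + 2·M_3 = 6(Δ_2 - Δ_1) = -57
Natural end conditions: M_0 = M_3 = 0.
Solving the tridiagonal system: M_0 = 0, M_1 = 67/10, M_2 = -44/5, M_3 = 0.
On [4, 6], S(x) = 6 + 41/30·(x - 4) - 22/5·(x - 4)² + 11/15·(x - 4)³.
With (x - 4) = 1/2: S(9/2) = 227/40.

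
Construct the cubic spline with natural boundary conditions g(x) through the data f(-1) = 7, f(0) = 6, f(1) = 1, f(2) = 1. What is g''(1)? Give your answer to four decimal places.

9.6000

Write M_i for g''(x_i). With h_i = 1, 1, 1 and divided differences Δ_i = -1, -5, 0, the continuity of g' gives the tridiagonal system
  1·M_0 + 4·M_1 + 1·M_2 = 6(Δ_1 - Δ_0) = -24
  1·M_1 + 4·M_2 + 1·M_3 = 6(Δ_2 - Δ_1) = 30
Natural end conditions: M_0 = M_3 = 0.
Hence M_0 = 0, M_1 = -42/5, M_2 = 48/5, M_3 = 0.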